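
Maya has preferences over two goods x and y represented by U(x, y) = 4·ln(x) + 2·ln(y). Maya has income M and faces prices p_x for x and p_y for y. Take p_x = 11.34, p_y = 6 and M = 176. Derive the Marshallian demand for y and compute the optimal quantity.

y* = 9.7778

At p_x=11.34, p_y=6, M=176: y* = 1/3·176/6 = 9.7778.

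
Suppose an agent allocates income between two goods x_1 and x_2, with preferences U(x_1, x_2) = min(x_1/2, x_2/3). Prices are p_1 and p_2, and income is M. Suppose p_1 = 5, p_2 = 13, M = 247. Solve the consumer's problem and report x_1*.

With perfect complements, no substitution: consume in ratio x_1:x_2 = 2:3.
Budget: p_1·x_1 + p_2·(3/2)·x_1 = M, so (2·p_1 + 3·p_2)·x_1 = 2·M.
Demand: x_1*(p_1,p_2,M) = 2·M/(2·p_1 + 3·p_2), x_2* = 3·M/(2·p_1 + 3·p_2).
Here 2·5 + 3·13 = 49, giving x_1* = 10.0816.

x_1* = 10.0816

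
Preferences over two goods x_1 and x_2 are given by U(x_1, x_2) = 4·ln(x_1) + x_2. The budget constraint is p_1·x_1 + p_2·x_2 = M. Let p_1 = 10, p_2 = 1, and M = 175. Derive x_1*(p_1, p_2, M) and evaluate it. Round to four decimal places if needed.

x_1* = 0.4

MU_x_1 = 4/x_1, MU_x_2 = 1. Tangency: 4/x_1 = p_1/p_2.
So x_1*(p_1,p_2) = 4·p_2/p_1, independent of income; and x_2* = (M − 4·p_2)/p_2.
At the given prices: x_1* = 4·1/10 = 0.4.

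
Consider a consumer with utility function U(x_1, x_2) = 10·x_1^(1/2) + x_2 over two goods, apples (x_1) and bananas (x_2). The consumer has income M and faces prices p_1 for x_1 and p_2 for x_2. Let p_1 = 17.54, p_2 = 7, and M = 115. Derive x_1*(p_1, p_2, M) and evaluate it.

x_1* = 3.9818

Set MRS = p_1/p_2: 5·x_1^(−1/2) = p_1/p_2.
Thus x_1* = (5·p_2/p_1)² — independent of M — with the rest of income spent on x_2.
Plugging in: x_1* = (5·7/17.54)² = 3.9818.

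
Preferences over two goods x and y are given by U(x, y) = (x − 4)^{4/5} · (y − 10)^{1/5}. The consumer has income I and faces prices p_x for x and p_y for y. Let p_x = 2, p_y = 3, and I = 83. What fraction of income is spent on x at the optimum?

share on x = 0.5301

Let x' = x−4, y' = y−10. MRS = 4·y'/x' = p_x/p_y.
Substituting into the budget: x* = 4 + 0.8·(I − 4·p_x − 10·p_y)/p_x, and y* = 10 + 0.2·(…)/p_y.
Discretionary income = 83 − 4·2 − 10·3 = 45; x* = 4 + 0.8·45/2 = 22; y* = 10 + 0.2·45/3 = 13.
Expenditure on x: 2·22 = 44; share = 0.5301.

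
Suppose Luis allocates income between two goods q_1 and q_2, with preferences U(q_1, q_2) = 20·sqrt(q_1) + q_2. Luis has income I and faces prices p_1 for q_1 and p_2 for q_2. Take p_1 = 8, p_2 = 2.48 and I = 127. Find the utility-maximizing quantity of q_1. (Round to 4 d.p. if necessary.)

q_1* = 9.61

MU_q_1 = 10/√q_1, MU_q_2 = 1. Tangency: 10/√q_1 = p_1/p_2.
Thus q_1* = (10·p_2/p_1)² — independent of I — with the rest of income spent on q_2.
Plugging in: q_1* = (10·2.48/8)² = 9.61.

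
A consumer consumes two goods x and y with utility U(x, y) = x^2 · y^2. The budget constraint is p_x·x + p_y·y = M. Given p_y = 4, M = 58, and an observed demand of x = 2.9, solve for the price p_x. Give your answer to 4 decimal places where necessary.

Tangency: MRS = y/x = p_x/p_y.
So 2·p_y·y = 2·p_x·x; combined with the budget, a share 0.5 of income goes to x.
Demand: x*(p_x,p_y,M) = 0.5·M/p_x and y* = 0.5·M/p_y.
Set x* = 2.9 in the demand function and solve for p_x: p_x = 10.

p_x = 10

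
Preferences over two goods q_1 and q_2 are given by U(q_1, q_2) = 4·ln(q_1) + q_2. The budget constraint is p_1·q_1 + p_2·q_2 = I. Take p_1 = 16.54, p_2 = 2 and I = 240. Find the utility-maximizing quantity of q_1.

MU_q_1 = 4/q_1, MU_q_2 = 1. Tangency: 4/q_1 = p_1/p_2.
So q_1*(p_1,p_2) = 4·p_2/p_1, independent of income; and q_2* = (I − 4·p_2)/p_2.
At the given prices: q_1* = 4·2/16.54 = 0.4837.

q_1* = 0.4837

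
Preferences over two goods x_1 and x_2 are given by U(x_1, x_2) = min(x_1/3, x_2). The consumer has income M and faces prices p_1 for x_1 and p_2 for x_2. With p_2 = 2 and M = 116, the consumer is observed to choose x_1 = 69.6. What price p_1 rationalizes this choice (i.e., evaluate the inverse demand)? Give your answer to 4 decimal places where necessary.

p_1 = 1

Leontief preferences: the optimum is at the kink where x_1/3 = x_2/1, i.e. x_2 = (1/3)·x_1.
Budget: p_1·x_1 + p_2·(1/3)·x_1 = M, so (3·p_1 + p_2)·x_1 = 3·M.
Demand: x_1*(p_1,p_2,M) = 3·M/(3·p_1 + p_2), x_2* = M/(3·p_1 + p_2).
Set x_1* = 69.6 in the demand function and solve for p_1: p_1 = 1.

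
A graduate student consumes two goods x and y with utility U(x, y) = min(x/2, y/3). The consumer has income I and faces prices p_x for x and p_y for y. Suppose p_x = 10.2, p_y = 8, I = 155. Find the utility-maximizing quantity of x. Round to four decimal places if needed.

x* = 6.982

With perfect complements, no substitution: consume in ratio x:y = 2:3.
Budget: p_x·x + p_y·(3/2)·x = I, so (2·p_x + 3·p_y)·x = 2·I.
Demand: x*(p_x,p_y,I) = 2·I/(2·p_x + 3·p_y), y* = 3·I/(2·p_x + 3·p_y).
Here 2·10.2 + 3·8 = 44.4, giving x* = 6.982.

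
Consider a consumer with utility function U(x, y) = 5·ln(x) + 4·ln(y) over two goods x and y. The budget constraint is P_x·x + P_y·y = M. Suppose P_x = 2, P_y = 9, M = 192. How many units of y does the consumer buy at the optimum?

y* = 9.4815

Tangency: MRS = (5/4)·y/x = P_x/P_y.
Rearranging, P_y·y = (4/5)·P_x·x. Substituting into the budget gives P_x·x·(1 + (4/5)) = M.
Demand: x*(P_x,P_y,M) = 5/9·M/P_x and y* = 4/9·M/P_y.
At P_x=2, P_y=9, M=192: y* = 4/9·192/9 = 9.4815.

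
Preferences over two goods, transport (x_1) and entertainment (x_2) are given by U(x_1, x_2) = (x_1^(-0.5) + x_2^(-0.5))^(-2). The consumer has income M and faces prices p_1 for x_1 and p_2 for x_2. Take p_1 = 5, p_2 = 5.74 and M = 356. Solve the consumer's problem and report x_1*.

x_1* = 34.7812

From the CES first-order condition, (x_2/x_1)^(1.5) = p_1/p_2.
Solve for the ratio: x_2/x_1 = [p_1/p_2]^(2/3).
With the ratio pinned down, the budget gives x_1* = M/(p_1 + p_2·(x_2/x_1)) and x_2* = (x_2/x_1)·x_1*.
Numerically x_2/x_1 = 0.912092, so x_1* = 356/(5 + 5.74·0.912092) = 34.7812.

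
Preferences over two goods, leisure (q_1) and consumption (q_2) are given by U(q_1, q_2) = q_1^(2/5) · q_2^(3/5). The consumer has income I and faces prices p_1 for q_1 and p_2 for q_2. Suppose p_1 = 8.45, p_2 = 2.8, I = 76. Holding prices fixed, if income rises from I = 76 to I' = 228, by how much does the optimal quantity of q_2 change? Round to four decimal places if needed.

The MRS is (2/3)·q_2/q_1. Set MRS = p_1/p_2.
So 0.4·p_2·q_2 = 0.6·p_1·q_1; combined with the budget, a share 0.4 of income goes to q_1.
Demand: q_1*(p_1,p_2,I) = 0.4·I/p_1 and q_2* = 0.6·I/p_2.
At p_1=8.45, p_2=2.8, I=76: q_2* = 0.6·76/2.8 = 16.2857.
At I' = 228: q_2* = 48.8571. Change: 48.8571 − 16.2857 = 32.5714.

Δq_2* = 32.5714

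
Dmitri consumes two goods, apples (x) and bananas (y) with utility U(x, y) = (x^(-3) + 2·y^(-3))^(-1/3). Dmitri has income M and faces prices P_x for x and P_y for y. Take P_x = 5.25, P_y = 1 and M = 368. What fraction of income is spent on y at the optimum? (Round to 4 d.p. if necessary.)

share on y = 0.2553

Substitute y = (y/x)·x into the budget: x* = M/(P_x + P_y·(y/x)).
Numerically y/x = 1.800103, so x* = 368/(5.25 + 1·1.800103) = 52.1978 and y* = 1.800103·52.1978 = 93.9614.
Expenditure on y: 1·93.9614 = 93.9614; share = 0.2553.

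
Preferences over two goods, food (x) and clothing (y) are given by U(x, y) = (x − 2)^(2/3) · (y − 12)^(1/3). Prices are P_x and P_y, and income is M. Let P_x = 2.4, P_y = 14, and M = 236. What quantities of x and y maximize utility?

Let x' = x−2, y' = y−12. MRS = 2·y'/x' = P_x/P_y.
Substituting into the budget: x* = 2 + 2/3·(M − 2·P_x − 12·P_y)/P_x, and y* = 12 + 1/3·(…)/P_y.
Discretionary income = 236 − 2·2.4 − 12·14 = 63.2; x* = 2 + 2/3·63.2/2.4 = 19.5556; y* = 12 + 1/3·63.2/14 = 13.5048.

x* = 19.5556, y* = 13.5048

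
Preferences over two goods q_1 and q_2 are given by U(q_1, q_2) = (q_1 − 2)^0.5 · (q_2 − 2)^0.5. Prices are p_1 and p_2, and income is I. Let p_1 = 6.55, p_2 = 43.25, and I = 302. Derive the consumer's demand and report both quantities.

q_1* = 17.4504, q_2* = 4.3399

MRS = (q_2−2)/(q_1−2). Tangency with p_1/p_2 gives q_2−2 = (p_1/p_2)·(q_1−2).
After buying the subsistence bundle (2, 2), a share 0.5 of the remaining income goes to q_1: q_1* = 2 + 0.5·(I − 2p_1 − 2p_2)/p_1.
Discretionary income = 302 − 2·6.55 − 2·43.25 = 202.4; q_1* = 2 + 0.5·202.4/6.55 = 17.4504; q_2* = 2 + 0.5·202.4/43.25 = 4.3399.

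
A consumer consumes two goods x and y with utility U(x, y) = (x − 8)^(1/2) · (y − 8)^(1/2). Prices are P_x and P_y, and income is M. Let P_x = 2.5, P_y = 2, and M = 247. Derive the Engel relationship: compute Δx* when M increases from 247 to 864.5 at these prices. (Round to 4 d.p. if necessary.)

Δx* = 123.5

MRS = (y−8)/(x−8). Tangency with P_x/P_y gives y−8 = (P_x/P_y)·(x−8).
After buying the subsistence bundle (8, 8), a share 0.5 of the remaining income goes to x: x* = 8 + 0.5·(M − 8P_x − 8P_y)/P_x.
Discretionary income = 247 − 8·2.5 − 8·2 = 211; x* = 8 + 0.5·211/2.5 = 50.2.
At M' = 864.5: x* = 173.7. Change: 173.7 − 50.2 = 123.5.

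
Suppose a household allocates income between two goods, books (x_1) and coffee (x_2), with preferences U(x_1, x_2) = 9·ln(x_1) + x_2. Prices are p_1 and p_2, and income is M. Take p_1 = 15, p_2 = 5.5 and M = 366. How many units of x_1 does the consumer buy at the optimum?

x_1* = 3.3

So x_1*(p_1,p_2) = 9·p_2/p_1, independent of income; and x_2* = (M − 9·p_2)/p_2.
At the given prices: x_1* = 9·5.5/15 = 3.3.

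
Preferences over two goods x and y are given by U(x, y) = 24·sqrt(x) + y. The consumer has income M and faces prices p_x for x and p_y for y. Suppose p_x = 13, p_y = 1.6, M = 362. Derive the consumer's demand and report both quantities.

MU_x = 12/√x, MU_y = 1. Tangency: 12/√x = p_x/p_y.
Thus x* = (12·p_y/p_x)² — independent of M — with the rest of income spent on y.
Plugging in: x* = (12·1.6/13)² = 2.1813, y* = 208.5269.

x* = 2.1813, y* = 208.5269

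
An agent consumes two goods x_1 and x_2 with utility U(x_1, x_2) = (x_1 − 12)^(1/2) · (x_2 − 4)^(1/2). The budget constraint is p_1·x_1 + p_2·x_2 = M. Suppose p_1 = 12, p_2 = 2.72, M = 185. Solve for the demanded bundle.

MRS = (x_2−4)/(x_1−12). Tangency with p_1/p_2 gives x_2−4 = (p_1/p_2)·(x_1−12).
After buying the subsistence bundle (12, 4), a share 0.5 of the remaining income goes to x_1: x_1* = 12 + 0.5·(M − 12p_1 − 4p_2)/p_1.
Discretionary income = 185 − 12·12 − 4·2.72 = 30.12; x_1* = 12 + 0.5·30.12/12 = 13.255; x_2* = 4 + 0.5·30.12/2.72 = 9.5368.

x_1* = 13.255, x_2* = 9.5368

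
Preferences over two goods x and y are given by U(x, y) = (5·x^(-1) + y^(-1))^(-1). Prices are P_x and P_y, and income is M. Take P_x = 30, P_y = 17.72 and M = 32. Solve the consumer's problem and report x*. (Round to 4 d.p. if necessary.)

x* = 0.7938

MU_x ∝ 5·x^(-2), MU_y ∝ y^(-2), so MRS = 5·(y/x)^(2) = P_x/P_y.
Hence y/x = ((1/5)·P_x/P_y)^(1/(2)), i.e. raised to the 0.5 power.
Substitute y = (y/x)·x into the budget: x* = M/(P_x + P_y·(y/x)).
Numerically y/x = 0.581894, so x* = 32/(30 + 17.72·0.581894) = 0.7938.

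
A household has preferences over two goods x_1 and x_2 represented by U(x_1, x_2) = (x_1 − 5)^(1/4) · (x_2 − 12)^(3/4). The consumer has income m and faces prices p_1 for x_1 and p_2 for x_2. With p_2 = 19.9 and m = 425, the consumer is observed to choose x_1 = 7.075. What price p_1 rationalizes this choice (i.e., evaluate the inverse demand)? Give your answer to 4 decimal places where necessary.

MRS = (1/3)·(x_2−12)/(x_1−5). Tangency with p_1/p_2 gives x_2−12 = 3·(p_1/p_2)·(x_1−5).
After buying the subsistence bundle (5, 12), a share 0.25 of the remaining income goes to x_1: x_1* = 5 + 0.25·(m − 5p_1 − 12p_2)/p_1.
Set x_1* = 7.075 in the demand function and solve for p_1: p_1 = 14.

p_1 = 14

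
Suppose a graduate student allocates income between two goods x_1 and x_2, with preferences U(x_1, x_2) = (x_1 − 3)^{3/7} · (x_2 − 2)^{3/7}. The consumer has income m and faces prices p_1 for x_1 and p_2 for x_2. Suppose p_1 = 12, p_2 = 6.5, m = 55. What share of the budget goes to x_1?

After buying the subsistence bundle (3, 2), a share 0.5 of the remaining income goes to x_1: x_1* = 3 + 0.5·(m − 3p_1 − 2p_2)/p_1.
Discretionary income = 55 − 3·12 − 2·6.5 = 6; x_1* = 3 + 0.5·6/12 = 3.25; x_2* = 2 + 0.5·6/6.5 = 2.4615.
Expenditure on x_1: 12·3.25 = 39; share = 0.7091.

share on x_1 = 0.7091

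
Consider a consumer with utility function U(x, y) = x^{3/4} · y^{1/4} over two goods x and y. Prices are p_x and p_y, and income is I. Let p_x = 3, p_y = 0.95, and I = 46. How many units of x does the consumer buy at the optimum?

The MRS is 3·y/x. Set MRS = p_x/p_y.
Rearranging, p_y·y = (1/3)·p_x·x. Substituting into the budget gives p_x·x·(1 + (1/3)) = I.
Demand: x*(p_x,p_y,I) = 0.75·I/p_x and y* = 0.25·I/p_y.
At p_x=3, p_y=0.95, I=46: x* = 0.75·46/3 = 11.5.

x* = 11.5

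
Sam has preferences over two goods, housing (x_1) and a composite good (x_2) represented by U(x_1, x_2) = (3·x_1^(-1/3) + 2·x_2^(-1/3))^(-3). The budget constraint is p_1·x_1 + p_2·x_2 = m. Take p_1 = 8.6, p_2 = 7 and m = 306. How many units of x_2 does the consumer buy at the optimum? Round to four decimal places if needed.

Numerically x_2/x_1 = 0.860958, so x_1* = 306/(8.6 + 7·0.860958) = 20.9206 and x_2* = 0.860958·20.9206 = 18.0118.

x_2* = 18.0118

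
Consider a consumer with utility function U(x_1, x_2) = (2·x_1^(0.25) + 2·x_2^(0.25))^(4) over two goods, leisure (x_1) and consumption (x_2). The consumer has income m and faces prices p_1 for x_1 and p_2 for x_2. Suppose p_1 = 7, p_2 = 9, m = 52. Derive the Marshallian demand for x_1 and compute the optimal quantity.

MU_x_1 ∝ 2·x_1^(-0.75), MU_x_2 ∝ 2·x_2^(-0.75), so MRS = (x_2/x_1)^(0.75) = p_1/p_2.
Hence x_2/x_1 = (p_1/p_2)^(1/(0.75)), i.e. raised to the 4/3 power.
Substitute x_2 = (x_2/x_1)·x_1 into the budget: x_1* = m/(p_1 + p_2·(x_2/x_1)).
Numerically x_2/x_1 = 0.715277, so x_1* = 52/(7 + 9·0.715277) = 3.8698.

x_1* = 3.8698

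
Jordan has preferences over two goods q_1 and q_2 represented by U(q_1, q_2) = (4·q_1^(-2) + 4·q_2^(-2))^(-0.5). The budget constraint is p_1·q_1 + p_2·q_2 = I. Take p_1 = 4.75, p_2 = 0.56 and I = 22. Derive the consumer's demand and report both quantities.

q_1* = 3.7338, q_2* = 7.6148

From the CES first-order condition, (q_2/q_1)^(3) = p_1/p_2.
Solve for the ratio: q_2/q_1 = [p_1/p_2]^(1/3).
With the ratio pinned down, the budget gives q_1* = I/(p_1 + p_2·(q_2/q_1)) and q_2* = (q_2/q_1)·q_1*.
Numerically q_2/q_1 = 2.039397, so q_1* = 22/(4.75 + 0.56·2.039397) = 3.7338 and q_2* = 2.039397·3.7338 = 7.6148.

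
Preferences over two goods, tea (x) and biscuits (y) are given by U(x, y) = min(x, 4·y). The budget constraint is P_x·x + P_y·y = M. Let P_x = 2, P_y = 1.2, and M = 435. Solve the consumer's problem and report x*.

x* = 189.1304

With perfect complements, no substitution: consume in ratio x:y = 4:1.
Budget: P_x·x + P_y·(1/4)·x = M, so (4·P_x + P_y)·x = 4·M.
Demand: x*(P_x,P_y,M) = 4·M/(4·P_x + P_y), y* = M/(4·P_x + P_y).
Here 4·2 + 1.2 = 9.2, giving x* = 189.1304.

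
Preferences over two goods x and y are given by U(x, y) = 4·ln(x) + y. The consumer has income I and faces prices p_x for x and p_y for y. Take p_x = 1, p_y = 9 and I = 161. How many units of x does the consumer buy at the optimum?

x* = 36

Set MRS = p_x/p_y: (4/x)/1 = p_x/p_y.
So x*(p_x,p_y) = 4·p_y/p_x, independent of income; and y* = (I − 4·p_y)/p_y.
At the given prices: x* = 4·9/1 = 36.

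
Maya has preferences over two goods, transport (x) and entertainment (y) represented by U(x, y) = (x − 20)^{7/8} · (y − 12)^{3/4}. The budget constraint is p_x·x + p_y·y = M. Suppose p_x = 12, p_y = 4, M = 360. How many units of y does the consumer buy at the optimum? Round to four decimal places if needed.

y* = 20.3077

Discretionary income = 360 − 20·12 − 12·4 = 72; y* = 12 + 6/13·72/4 = 20.3077.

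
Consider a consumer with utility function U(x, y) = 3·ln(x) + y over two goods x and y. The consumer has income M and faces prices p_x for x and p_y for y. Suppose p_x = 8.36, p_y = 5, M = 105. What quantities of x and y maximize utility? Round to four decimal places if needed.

MU_x = 3/x, MU_y = 1. Tangency: 3/x = p_x/p_y.
So x*(p_x,p_y) = 3·p_y/p_x, independent of income; and y* = (M − 3·p_y)/p_y.
At the given prices: x* = 3·5/8.36 = 1.7943, and y* = 18.

x* = 1.7943, y* = 18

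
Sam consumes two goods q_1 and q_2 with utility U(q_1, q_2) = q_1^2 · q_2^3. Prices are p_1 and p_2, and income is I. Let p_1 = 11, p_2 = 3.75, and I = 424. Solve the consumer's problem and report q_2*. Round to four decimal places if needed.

q_2* = 67.84

Tangency: MRS = (2/3)·q_2/q_1 = p_1/p_2.
Rearranging, p_2·q_2 = (3/2)·p_1·q_1. Substituting into the budget gives p_1·q_1·(1 + (3/2)) = I.
Demand: q_1*(p_1,p_2,I) = 0.4·I/p_1 and q_2* = 0.6·I/p_2.
At p_1=11, p_2=3.75, I=424: q_2* = 0.6·424/3.75 = 67.84.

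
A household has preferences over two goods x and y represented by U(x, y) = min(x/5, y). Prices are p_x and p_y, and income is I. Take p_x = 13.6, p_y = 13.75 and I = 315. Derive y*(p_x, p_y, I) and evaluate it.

Leontief preferences: the optimum is at the kink where x/5 = y/1, i.e. y = (1/5)·x.
Budget: p_x·x + p_y·(1/5)·x = I, so (5·p_x + p_y)·x = 5·I.
Demand: x*(p_x,p_y,I) = 5·I/(5·p_x + p_y), y* = I/(5·p_x + p_y).
Here 5·13.6 + 13.75 = 81.75, giving y* = 3.8532.

y* = 3.8532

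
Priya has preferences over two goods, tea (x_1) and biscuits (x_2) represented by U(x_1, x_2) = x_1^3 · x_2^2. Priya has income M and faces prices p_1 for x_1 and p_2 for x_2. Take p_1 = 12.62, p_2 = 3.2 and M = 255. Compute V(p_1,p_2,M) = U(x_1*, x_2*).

MU_x_1/MU_x_2 = (3·x_2)/(2·x_1); tangency sets this equal to p_1/p_2.
So 3·p_2·x_2 = 2·p_1·x_1; combined with the budget, a share 0.6 of income goes to x_1.
Demand: x_1*(p_1,p_2,M) = 0.6·M/p_1 and x_2* = 0.4·M/p_2.
At p_1=12.62, p_2=3.2, M=255: x_1* = 0.6·255/12.62 = 12.1236, x_2* = 31.875.
Utility at the optimum: U(12.1236, 31.875) = 1810492.0186.

V = 1810492.0186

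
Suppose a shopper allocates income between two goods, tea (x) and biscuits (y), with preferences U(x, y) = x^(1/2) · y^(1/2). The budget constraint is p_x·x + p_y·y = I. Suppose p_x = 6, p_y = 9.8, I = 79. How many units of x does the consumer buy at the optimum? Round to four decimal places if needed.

Tangency: MRS = y/x = p_x/p_y.
Rearranging, p_y·y = p_x·x. Substituting into the budget gives p_x·x·(1 + 1) = I.
Demand: x*(p_x,p_y,I) = 0.5·I/p_x and y* = 0.5·I/p_y.
At p_x=6, p_y=9.8, I=79: x* = 0.5·79/6 = 6.5833.

x* = 6.5833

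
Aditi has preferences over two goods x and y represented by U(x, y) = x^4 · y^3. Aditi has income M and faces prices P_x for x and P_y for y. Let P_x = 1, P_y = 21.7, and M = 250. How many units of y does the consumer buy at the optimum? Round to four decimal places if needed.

y* = 4.9375

MU_x/MU_y = (4·y)/(3·x); tangency sets this equal to P_x/P_y.
So 4·P_y·y = 3·P_x·x; combined with the budget, a share 4/7 of income goes to x.
Demand: x*(P_x,P_y,M) = 4/7·M/P_x and y* = 3/7·M/P_y.
At P_x=1, P_y=21.7, M=250: y* = 3/7·250/21.7 = 4.9375.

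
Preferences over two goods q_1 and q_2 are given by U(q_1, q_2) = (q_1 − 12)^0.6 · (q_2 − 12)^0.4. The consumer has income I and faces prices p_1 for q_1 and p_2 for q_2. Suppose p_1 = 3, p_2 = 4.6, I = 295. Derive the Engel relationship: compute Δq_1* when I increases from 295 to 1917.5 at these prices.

MRS = (3/2)·(q_2−12)/(q_1−12). Tangency with p_1/p_2 gives q_2−12 = (2/3)·(p_1/p_2)·(q_1−12).
After buying the subsistence bundle (12, 12), a share 0.6 of the remaining income goes to q_1: q_1* = 12 + 0.6·(I − 12p_1 − 12p_2)/p_1.
Discretionary income = 295 − 12·3 − 12·4.6 = 203.8; q_1* = 12 + 0.6·203.8/3 = 52.76.
At I' = 1917.5: q_1* = 377.26. Change: 377.26 − 52.76 = 324.5.

Δq_1* = 324.5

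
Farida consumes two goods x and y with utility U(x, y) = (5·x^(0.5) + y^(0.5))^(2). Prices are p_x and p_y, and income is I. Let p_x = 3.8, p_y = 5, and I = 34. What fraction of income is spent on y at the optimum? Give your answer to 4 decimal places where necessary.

Numerically y/x = 0.023104, so x* = 34/(3.8 + 5·0.023104) = 8.6834 and y* = 0.023104·8.6834 = 0.2006.
Expenditure on y: 5·0.2006 = 1.0031; share = 0.0295.

share on y = 0.0295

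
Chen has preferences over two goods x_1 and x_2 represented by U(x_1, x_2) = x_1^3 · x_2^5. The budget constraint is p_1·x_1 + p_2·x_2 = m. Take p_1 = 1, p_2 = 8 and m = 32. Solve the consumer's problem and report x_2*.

x_2* = 2.5

At p_1=1, p_2=8, m=32: x_2* = 0.625·32/8 = 2.5.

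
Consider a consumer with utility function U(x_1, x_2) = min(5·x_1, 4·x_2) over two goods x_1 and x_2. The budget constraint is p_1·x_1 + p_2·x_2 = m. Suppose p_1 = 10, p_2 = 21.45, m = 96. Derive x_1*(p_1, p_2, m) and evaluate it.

Leontief preferences: the optimum is at the kink where x_1/4 = x_2/5, i.e. x_2 = (5/4)·x_1.
Budget: p_1·x_1 + p_2·(5/4)·x_1 = m, so (4·p_1 + 5·p_2)·x_1 = 4·m.
Demand: x_1*(p_1,p_2,m) = 4·m/(4·p_1 + 5·p_2), x_2* = 5·m/(4·p_1 + 5·p_2).
Here 4·10 + 5·21.45 = 147.25, giving x_1* = 2.6078.

x_1* = 2.6078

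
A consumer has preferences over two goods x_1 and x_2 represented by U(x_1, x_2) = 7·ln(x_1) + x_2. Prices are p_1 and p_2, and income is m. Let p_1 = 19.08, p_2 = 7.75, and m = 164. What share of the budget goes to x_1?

Set MRS = p_1/p_2: (7/x_1)/1 = p_1/p_2.
So x_1*(p_1,p_2) = 7·p_2/p_1, independent of income; and x_2* = (m − 7·p_2)/p_2.
At the given prices: x_1* = 7·7.75/19.08 = 2.8433, and x_2* = 14.1613.
Expenditure on x_1: 19.08·2.8433 = 54.25; share = 0.3308.

share on x_1 = 0.3308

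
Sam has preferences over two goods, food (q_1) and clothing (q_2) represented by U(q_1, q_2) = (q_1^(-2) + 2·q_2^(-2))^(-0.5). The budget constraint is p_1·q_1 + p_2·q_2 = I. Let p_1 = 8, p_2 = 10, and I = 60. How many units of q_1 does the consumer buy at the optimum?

From the CES first-order condition, (1/2)·(q_2/q_1)^(3) = p_1/p_2.
Hence q_2/q_1 = (2·p_1/p_2)^(1/(3)), i.e. raised to the 1/3 power.
With the ratio pinned down, the budget gives q_1* = I/(p_1 + p_2·(q_2/q_1)) and q_2* = (q_2/q_1)·q_1*.
Numerically q_2/q_1 = 1.169607, so q_1* = 60/(8 + 10·1.169607) = 3.0463.

q_1* = 3.0463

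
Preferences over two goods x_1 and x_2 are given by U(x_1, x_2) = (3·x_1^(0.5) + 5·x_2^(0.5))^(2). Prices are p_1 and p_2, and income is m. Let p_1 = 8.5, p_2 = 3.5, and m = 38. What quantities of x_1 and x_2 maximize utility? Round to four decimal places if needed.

x_1* = 0.5771, x_2* = 9.4555

From the CES first-order condition, (3/5)·(x_2/x_1)^(0.5) = p_1/p_2.
Hence x_2/x_1 = ((5/3)·p_1/p_2)^(1/(0.5)), i.e. raised to the 2 power.
With the ratio pinned down, the budget gives x_1* = m/(p_1 + p_2·(x_2/x_1)) and x_2* = (x_2/x_1)·x_1*.
Numerically x_2/x_1 = 16.38322, so x_1* = 38/(8.5 + 3.5·16.38322) = 0.5771 and x_2* = 16.38322·0.5771 = 9.4555.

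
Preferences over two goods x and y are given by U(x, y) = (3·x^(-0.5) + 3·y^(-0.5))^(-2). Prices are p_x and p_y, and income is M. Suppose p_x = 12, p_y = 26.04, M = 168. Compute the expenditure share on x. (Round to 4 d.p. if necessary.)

share on x = 0.4358

Substitute y = (y/x)·x into the budget: x* = M/(p_x + p_y·(y/x)).
Numerically y/x = 0.596614, so x* = 168/(12 + 26.04·0.596614) = 6.1011 and y* = 0.596614·6.1011 = 3.64.
Expenditure on x: 12·6.1011 = 73.2137; share = 0.4358.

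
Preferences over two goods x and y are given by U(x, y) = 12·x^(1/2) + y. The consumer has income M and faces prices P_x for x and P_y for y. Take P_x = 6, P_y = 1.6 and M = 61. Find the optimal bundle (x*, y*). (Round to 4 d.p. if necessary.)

x* = 2.56, y* = 28.525

Thus x* = (6·P_y/P_x)² — independent of M — with the rest of income spent on y.
Plugging in: x* = (6·1.6/6)² = 2.56, y* = 28.525.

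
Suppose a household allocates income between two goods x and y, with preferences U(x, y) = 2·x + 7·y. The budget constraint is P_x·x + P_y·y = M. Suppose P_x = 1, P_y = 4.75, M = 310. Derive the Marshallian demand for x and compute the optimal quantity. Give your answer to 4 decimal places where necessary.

x* = 310

Perfect substitutes: compare marginal utility per dollar. 2/P_x vs 7/P_y → 2 vs 1.4737.
x gives more utility per dollar, so spend all income on x: x* = M/P_x, y* = 0.
Numerically: x* = 310, y* = 0.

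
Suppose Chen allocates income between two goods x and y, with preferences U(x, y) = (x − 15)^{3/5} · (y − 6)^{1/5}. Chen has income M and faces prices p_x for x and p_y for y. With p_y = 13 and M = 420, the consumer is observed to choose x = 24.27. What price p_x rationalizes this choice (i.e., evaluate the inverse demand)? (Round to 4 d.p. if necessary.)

p_x = 12.5

Let x' = x−15, y' = y−6. MRS = 3·y'/x' = p_x/p_y.
Substituting into the budget: x* = 15 + 0.75·(M − 15·p_x − 6·p_y)/p_x, and y* = 6 + 0.25·(…)/p_y.
Set x* = 24.27 in the demand function and solve for p_x: p_x = 12.5.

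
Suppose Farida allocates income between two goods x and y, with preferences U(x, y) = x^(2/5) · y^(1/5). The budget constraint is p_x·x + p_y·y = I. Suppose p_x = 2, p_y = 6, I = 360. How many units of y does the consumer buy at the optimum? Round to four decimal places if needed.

MU_x/MU_y = (0.4·y)/(0.2·x); tangency sets this equal to p_x/p_y.
Rearranging, p_y·y = (1/2)·p_x·x. Substituting into the budget gives p_x·x·(1 + (1/2)) = I.
Demand: x*(p_x,p_y,I) = 2/3·I/p_x and y* = 1/3·I/p_y.
At p_x=2, p_y=6, I=360: y* = 1/3·360/6 = 20.

y* = 20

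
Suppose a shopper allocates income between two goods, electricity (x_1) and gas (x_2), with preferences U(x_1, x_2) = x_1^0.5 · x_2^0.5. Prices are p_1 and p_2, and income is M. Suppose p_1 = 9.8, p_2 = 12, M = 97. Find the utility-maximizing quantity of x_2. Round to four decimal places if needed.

MU_x_1/MU_x_2 = (0.5·x_2)/(0.5·x_1); tangency sets this equal to p_1/p_2.
Rearranging, p_2·x_2 = p_1·x_1. Substituting into the budget gives p_1·x_1·(1 + 1) = M.
Demand: x_1*(p_1,p_2,M) = 0.5·M/p_1 and x_2* = 0.5·M/p_2.
At p_1=9.8, p_2=12, M=97: x_2* = 0.5·97/12 = 4.0417.

x_2* = 4.0417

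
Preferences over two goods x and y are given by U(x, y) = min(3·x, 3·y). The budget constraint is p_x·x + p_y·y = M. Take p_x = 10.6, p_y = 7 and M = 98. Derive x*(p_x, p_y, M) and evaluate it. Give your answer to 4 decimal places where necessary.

Demand: x*(p_x,p_y,M) = 3·M/(3·p_x + 3·p_y), y* = 3·M/(3·p_x + 3·p_y).
Here 3·10.6 + 3·7 = 52.8, giving x* = 5.5682.

x* = 5.5682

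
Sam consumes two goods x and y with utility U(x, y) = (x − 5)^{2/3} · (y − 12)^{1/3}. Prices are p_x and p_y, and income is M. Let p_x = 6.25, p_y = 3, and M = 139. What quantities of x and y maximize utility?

Let x' = x−5, y' = y−12. MRS = 2·y'/x' = p_x/p_y.
Substituting into the budget: x* = 5 + 2/3·(M − 5·p_x − 12·p_y)/p_x, and y* = 12 + 1/3·(…)/p_y.
Discretionary income = 139 − 5·6.25 − 12·3 = 71.75; x* = 5 + 2/3·71.75/6.25 = 12.6533; y* = 12 + 1/3·71.75/3 = 19.9722.

x* = 12.6533, y* = 19.9722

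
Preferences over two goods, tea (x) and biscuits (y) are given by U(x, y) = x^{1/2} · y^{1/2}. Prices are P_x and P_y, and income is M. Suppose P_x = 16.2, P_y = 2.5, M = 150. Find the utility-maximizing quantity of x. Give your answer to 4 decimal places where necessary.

x* = 4.6296

Tangency: MRS = y/x = P_x/P_y.
So 0.5·P_y·y = 0.5·P_x·x; combined with the budget, a share 0.5 of income goes to x.
Demand: x*(P_x,P_y,M) = 0.5·M/P_x and y* = 0.5·M/P_y.
At P_x=16.2, P_y=2.5, M=150: x* = 0.5·150/16.2 = 4.6296.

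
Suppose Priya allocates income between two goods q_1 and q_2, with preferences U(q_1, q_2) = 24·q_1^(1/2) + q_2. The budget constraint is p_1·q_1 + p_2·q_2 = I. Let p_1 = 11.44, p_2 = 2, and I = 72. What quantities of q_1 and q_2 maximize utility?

q_1* = 4.4012, q_2* = 10.8252

Solve: √q_1 = 12·p_2/p_1, so q_1*(p_1,p_2) = (12·p_2/p_1)², and q_2* = (I − p_1·q_1*)/p_2.
Plugging in: q_1* = (12·2/11.44)² = 4.4012, q_2* = 10.8252.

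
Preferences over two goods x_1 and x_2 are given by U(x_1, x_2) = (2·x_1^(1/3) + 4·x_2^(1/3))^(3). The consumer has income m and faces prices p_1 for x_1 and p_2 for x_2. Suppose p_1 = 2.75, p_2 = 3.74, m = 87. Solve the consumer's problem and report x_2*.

MU_x_1 ∝ 2·x_1^(-2/3), MU_x_2 ∝ 4·x_2^(-2/3), so MRS = (1/2)·(x_2/x_1)^(2/3) = p_1/p_2.
Solve for the ratio: x_2/x_1 = [2·p_1/p_2]^(1.5).
With the ratio pinned down, the budget gives x_1* = m/(p_1 + p_2·(x_2/x_1)) and x_2* = (x_2/x_1)·x_1*.
Numerically x_2/x_1 = 1.78335, so x_1* = 87/(2.75 + 3.74·1.78335) = 9.2359 and x_2* = 1.78335·9.2359 = 16.4709.

x_2* = 16.4709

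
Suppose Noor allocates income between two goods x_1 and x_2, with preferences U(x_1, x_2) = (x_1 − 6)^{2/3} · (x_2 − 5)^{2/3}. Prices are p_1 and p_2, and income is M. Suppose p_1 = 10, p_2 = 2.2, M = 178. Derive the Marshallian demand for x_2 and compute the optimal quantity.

MRS = (x_2−5)/(x_1−6). Tangency with p_1/p_2 gives x_2−5 = (p_1/p_2)·(x_1−6).
After buying the subsistence bundle (6, 5), a share 0.5 of the remaining income goes to x_1: x_1* = 6 + 0.5·(M − 6p_1 − 5p_2)/p_1.
Discretionary income = 178 − 6·10 − 5·2.2 = 107; x_2* = 5 + 0.5·107/2.2 = 29.3182.

x_2* = 29.3182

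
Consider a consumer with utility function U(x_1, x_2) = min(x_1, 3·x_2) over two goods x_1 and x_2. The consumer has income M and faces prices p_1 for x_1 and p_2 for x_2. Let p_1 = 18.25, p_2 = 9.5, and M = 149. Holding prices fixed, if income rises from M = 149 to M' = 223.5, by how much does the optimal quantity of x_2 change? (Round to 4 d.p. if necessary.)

Δx_2* = 1.1595

With perfect complements, no substitution: consume in ratio x_1:x_2 = 3:1.
Budget: p_1·x_1 + p_2·(1/3)·x_1 = M, so (3·p_1 + p_2)·x_1 = 3·M.
Demand: x_1*(p_1,p_2,M) = 3·M/(3·p_1 + p_2), x_2* = M/(3·p_1 + p_2).
Here 3·18.25 + 9.5 = 64.25, giving x_2* = 2.3191.
At M' = 223.5: x_2* = 3.4786. Change: 3.4786 − 2.3191 = 1.1595.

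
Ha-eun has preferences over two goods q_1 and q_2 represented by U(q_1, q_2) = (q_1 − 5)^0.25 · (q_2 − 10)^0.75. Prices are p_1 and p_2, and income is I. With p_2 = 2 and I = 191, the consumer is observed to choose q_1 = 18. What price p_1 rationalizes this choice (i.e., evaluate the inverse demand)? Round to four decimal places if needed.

p_1 = 3

Let q_1' = q_1−5, q_2' = q_2−10. MRS = (1/3)·q_2'/q_1' = p_1/p_2.
Substituting into the budget: q_1* = 5 + 0.25·(I − 5·p_1 − 10·p_2)/p_1, and q_2* = 10 + 0.75·(…)/p_2.
Set q_1* = 18 in the demand function and solve for p_1: p_1 = 3.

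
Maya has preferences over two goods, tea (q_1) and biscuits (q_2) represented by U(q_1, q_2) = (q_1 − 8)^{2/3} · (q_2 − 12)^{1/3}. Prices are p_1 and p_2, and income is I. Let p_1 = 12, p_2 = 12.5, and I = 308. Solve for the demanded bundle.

q_1* = 11.4444, q_2* = 13.6533

Let q_1' = q_1−8, q_2' = q_2−12. MRS = 2·q_2'/q_1' = p_1/p_2.
After buying the subsistence bundle (8, 12), a share 2/3 of the remaining income goes to q_1: q_1* = 8 + 2/3·(I − 8p_1 − 12p_2)/p_1.
Discretionary income = 308 − 8·12 − 12·12.5 = 62; q_1* = 8 + 2/3·62/12 = 11.4444; q_2* = 12 + 1/3·62/12.5 = 13.6533.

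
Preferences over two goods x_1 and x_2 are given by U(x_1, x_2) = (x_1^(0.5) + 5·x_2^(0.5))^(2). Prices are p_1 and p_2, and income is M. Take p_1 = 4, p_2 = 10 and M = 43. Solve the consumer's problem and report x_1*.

x_1* = 0.9773

From the CES first-order condition, (1/5)·(x_2/x_1)^(0.5) = p_1/p_2.
Hence x_2/x_1 = (5·p_1/p_2)^(1/(0.5)), i.e. raised to the 2 power.
With the ratio pinned down, the budget gives x_1* = M/(p_1 + p_2·(x_2/x_1)) and x_2* = (x_2/x_1)·x_1*.
Numerically x_2/x_1 = 4, so x_1* = 43/(4 + 10·4) = 0.9773.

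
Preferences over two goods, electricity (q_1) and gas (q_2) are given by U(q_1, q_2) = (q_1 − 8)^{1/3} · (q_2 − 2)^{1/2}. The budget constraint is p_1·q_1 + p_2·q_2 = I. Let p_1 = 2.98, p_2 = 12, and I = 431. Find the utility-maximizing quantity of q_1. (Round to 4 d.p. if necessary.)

This is Cobb-Douglas in (q_1−8, q_2−2): tangency gives 1/3·p_2·(q_2−2) = 0.5·p_1·(q_1−8).
After buying the subsistence bundle (8, 2), a share 0.4 of the remaining income goes to q_1: q_1* = 8 + 0.4·(I − 8p_1 − 2p_2)/p_1.
Discretionary income = 431 − 8·2.98 − 2·12 = 383.16; q_1* = 8 + 0.4·383.16/2.98 = 59.4309.

q_1* = 59.4309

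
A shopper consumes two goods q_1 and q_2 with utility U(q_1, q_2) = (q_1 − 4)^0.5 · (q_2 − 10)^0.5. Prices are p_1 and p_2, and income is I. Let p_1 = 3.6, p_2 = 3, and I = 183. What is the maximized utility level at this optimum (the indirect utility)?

V = 21.0873

This is Cobb-Douglas in (q_1−4, q_2−10): tangency gives 0.5·p_2·(q_2−10) = 0.5·p_1·(q_1−4).
Substituting into the budget: q_1* = 4 + 0.5·(I − 4·p_1 − 10·p_2)/p_1, and q_2* = 10 + 0.5·(…)/p_2.
Discretionary income = 183 − 4·3.6 − 10·3 = 138.6; q_1* = 4 + 0.5·138.6/3.6 = 23.25; q_2* = 10 + 0.5·138.6/3 = 33.1.
Utility at the optimum: U(23.25, 33.1) = 21.0873.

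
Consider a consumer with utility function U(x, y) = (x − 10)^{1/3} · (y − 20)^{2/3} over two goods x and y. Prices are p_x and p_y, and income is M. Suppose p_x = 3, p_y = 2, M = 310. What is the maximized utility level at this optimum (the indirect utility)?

Let x' = x−10, y' = y−20. MRS = (1/2)·y'/x' = p_x/p_y.
After buying the subsistence bundle (10, 20), a share 1/3 of the remaining income goes to x: x* = 10 + 1/3·(M − 10p_x − 20p_y)/p_x.
Discretionary income = 310 − 10·3 − 20·2 = 240; x* = 10 + 1/3·240/3 = 36.6667; y* = 20 + 2/3·240/2 = 100.
Utility at the optimum: U(36.6667, 100) = 55.4689.

V = 55.4689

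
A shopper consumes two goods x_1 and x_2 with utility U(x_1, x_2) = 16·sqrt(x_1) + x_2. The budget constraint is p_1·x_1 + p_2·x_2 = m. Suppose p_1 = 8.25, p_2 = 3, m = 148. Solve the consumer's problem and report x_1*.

x_1* = 8.4628

Thus x_1* = (8·p_2/p_1)² — independent of m — with the rest of income spent on x_2.
Plugging in: x_1* = (8·3/8.25)² = 8.4628.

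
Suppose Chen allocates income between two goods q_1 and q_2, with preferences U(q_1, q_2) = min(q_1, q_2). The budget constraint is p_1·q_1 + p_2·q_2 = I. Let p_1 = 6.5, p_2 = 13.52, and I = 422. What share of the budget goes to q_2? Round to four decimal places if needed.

Leontief preferences: the optimum is at the kink where q_1/1 = q_2/1, i.e. q_2 = q_1.
Budget: p_1·q_1 + p_2·q_1 = I, so (p_1 + p_2)·q_1 = I.
Demand: q_1*(p_1,p_2,I) = I/(p_1 + p_2), q_2* = I/(p_1 + p_2).
Here 6.5 + 13.52 = 20.02, giving q_1* = 21.0789 and q_2* = 21.0789.
Expenditure on q_2: 13.52·21.0789 = 284.987; share = 0.6753.

share on q_2 = 0.6753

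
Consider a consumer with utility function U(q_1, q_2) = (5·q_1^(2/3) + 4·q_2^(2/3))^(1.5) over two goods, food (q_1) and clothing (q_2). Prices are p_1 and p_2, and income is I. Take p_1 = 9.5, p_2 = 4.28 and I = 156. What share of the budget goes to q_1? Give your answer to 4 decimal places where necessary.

MRS = MU_q_1/MU_q_2 = (5/4)·(q_2/q_1)^(1/3). Set equal to p_1/p_2.
Hence q_2/q_1 = ((4/5)·p_1/p_2)^(1/(1/3)), i.e. raised to the 3 power.
Substitute q_2 = (q_2/q_1)·q_1 into the budget: q_1* = I/(p_1 + p_2·(q_2/q_1)).
Numerically q_2/q_1 = 5.598987, so q_1* = 156/(9.5 + 4.28·5.598987) = 4.6618 and q_2* = 5.598987·4.6618 = 26.1012.
Expenditure on q_1: 9.5·4.6618 = 44.2868; share = 0.2839.

share on q_1 = 0.2839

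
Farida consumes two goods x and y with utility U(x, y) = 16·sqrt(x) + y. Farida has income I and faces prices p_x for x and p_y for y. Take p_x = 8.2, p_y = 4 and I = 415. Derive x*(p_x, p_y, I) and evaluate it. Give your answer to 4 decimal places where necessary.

x* = 15.229

Solve: √x = 8·p_y/p_x, so x*(p_x,p_y) = (8·p_y/p_x)², and y* = (I − p_x·x*)/p_y.
Plugging in: x* = (8·4/8.2)² = 15.229.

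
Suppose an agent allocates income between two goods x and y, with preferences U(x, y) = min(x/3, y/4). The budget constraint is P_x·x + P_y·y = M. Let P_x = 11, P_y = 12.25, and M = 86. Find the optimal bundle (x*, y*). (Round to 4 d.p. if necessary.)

With perfect complements, no substitution: consume in ratio x:y = 3:4.
Budget: P_x·x + P_y·(4/3)·x = M, so (3·P_x + 4·P_y)·x = 3·M.
Demand: x*(P_x,P_y,M) = 3·M/(3·P_x + 4·P_y), y* = 4·M/(3·P_x + 4·P_y).
Here 3·11 + 4·12.25 = 82, giving x* = 3.1463 and y* = 4.1951.

x* = 3.1463, y* = 4.1951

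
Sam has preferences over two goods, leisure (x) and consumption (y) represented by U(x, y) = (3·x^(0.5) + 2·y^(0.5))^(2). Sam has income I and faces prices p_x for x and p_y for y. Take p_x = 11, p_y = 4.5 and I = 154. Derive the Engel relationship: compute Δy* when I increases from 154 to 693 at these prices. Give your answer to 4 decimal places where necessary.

From the CES first-order condition, (3/2)·(y/x)^(0.5) = p_x/p_y.
Hence y/x = ((2/3)·p_x/p_y)^(1/(0.5)), i.e. raised to the 2 power.
With the ratio pinned down, the budget gives x* = I/(p_x + p_y·(y/x)) and y* = (y/x)·x*.
Numerically y/x = 2.655693, so x* = 154/(11 + 4.5·2.655693) = 6.7101 and y* = 2.655693·6.7101 = 17.8199.
At I' = 693: y* = 80.1893. Change: 80.1893 − 17.8199 = 62.3695.

Δy* = 62.3695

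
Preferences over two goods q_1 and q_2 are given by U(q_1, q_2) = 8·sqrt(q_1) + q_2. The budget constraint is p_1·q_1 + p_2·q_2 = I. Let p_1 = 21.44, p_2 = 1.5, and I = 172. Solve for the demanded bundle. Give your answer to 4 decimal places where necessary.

q_1* = 0.0783, q_2* = 113.5473

MU_q_1 = 4/√q_1, MU_q_2 = 1. Tangency: 4/√q_1 = p_1/p_2.
Solve: √q_1 = 4·p_2/p_1, so q_1*(p_1,p_2) = (4·p_2/p_1)², and q_2* = (I − p_1·q_1*)/p_2.
Plugging in: q_1* = (4·1.5/21.44)² = 0.0783, q_2* = 113.5473.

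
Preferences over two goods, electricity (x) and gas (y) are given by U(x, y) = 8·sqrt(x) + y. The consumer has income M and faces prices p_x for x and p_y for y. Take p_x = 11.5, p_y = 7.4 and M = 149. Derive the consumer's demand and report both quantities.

Thus x* = (4·p_y/p_x)² — independent of M — with the rest of income spent on y.
Plugging in: x* = (4·7.4/11.5)² = 6.625, y* = 9.8395.

x* = 6.625, y* = 9.8395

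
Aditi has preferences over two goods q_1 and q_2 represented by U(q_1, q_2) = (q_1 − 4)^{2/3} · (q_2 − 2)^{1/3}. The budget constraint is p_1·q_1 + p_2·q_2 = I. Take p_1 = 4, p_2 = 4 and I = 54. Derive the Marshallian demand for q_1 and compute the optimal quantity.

q_1* = 9

MRS = 2·(q_2−2)/(q_1−4). Tangency with p_1/p_2 gives q_2−2 = (1/2)·(p_1/p_2)·(q_1−4).
Substituting into the budget: q_1* = 4 + 2/3·(I − 4·p_1 − 2·p_2)/p_1, and q_2* = 2 + 1/3·(…)/p_2.
Discretionary income = 54 − 4·4 − 2·4 = 30; q_1* = 4 + 2/3·30/4 = 9.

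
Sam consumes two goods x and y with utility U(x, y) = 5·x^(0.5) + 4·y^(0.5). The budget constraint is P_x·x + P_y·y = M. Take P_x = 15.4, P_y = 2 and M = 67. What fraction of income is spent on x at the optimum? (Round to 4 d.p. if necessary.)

With the ratio pinned down, the budget gives x* = M/(P_x + P_y·(y/x)) and y* = (y/x)·x*.
Numerically y/x = 37.9456, so x* = 67/(15.4 + 2·37.9456) = 0.7339 and y* = 37.9456·0.7339 = 27.8489.
Expenditure on x: 15.4·0.7339 = 11.3023; share = 0.1687.

share on x = 0.1687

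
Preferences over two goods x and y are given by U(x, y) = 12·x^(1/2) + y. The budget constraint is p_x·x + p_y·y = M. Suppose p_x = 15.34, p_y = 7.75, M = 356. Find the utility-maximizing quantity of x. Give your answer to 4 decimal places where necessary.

MU_x = 6/√x, MU_y = 1. Tangency: 6/√x = p_x/p_y.
Thus x* = (6·p_y/p_x)² — independent of M — with the rest of income spent on y.
Plugging in: x* = (6·7.75/15.34)² = 9.1887.

x* = 9.1887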